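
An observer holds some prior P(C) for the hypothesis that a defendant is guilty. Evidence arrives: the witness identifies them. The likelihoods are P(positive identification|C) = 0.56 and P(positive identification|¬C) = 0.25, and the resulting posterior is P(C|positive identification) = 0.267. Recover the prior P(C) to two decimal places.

P(C) = 0.14

In odds form, posterior odds = prior odds × likelihood ratio, so prior odds = posterior odds ÷ LR.
Posterior odds = 0.267/(1−0.267) = 0.3643. LR = 0.56/0.25 = 2.2400.
Prior odds = 0.3643/2.2400 = 0.1626, so P(C) = 0.1626/(1+0.1626) ≈ 0.14.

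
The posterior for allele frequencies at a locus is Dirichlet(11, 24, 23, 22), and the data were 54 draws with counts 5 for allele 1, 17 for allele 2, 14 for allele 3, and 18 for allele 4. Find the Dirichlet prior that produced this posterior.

Dirichlet(6, 7, 9, 4)

For a Dirichlet(α) prior with multinomial counts c, the posterior is Dirichlet(α + c) componentwise.
Subtract each count from the matching posterior parameter: 11−5=6, 24−17=7, 23−14=9, 22−18=4.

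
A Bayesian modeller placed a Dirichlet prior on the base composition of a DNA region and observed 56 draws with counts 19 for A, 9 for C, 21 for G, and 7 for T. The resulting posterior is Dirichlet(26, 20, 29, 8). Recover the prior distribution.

For a Dirichlet(α) prior with multinomial counts c, the posterior is Dirichlet(α + c) componentwise.
Subtract each count from the matching posterior parameter: 26−19=7, 20−9=11, 29−21=8, 8−7=1.

Dirichlet(7, 11, 8, 1)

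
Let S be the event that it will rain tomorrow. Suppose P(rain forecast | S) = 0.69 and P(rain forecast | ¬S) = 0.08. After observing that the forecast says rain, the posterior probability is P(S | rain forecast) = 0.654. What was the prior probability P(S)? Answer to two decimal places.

Bayes' rule in odds form gives O(S|E) = O(S)·[P(E|S)/P(E|¬S)], hence O(S) = O(S|E)/LR.
Posterior odds = 0.654/(1−0.654) = 1.8902. LR = 0.69/0.08 = 8.6250.
Prior odds = 1.8902/8.6250 = 0.2192, so P(S) = 0.2192/(1+0.2192) ≈ 0.18.

P(S) = 0.18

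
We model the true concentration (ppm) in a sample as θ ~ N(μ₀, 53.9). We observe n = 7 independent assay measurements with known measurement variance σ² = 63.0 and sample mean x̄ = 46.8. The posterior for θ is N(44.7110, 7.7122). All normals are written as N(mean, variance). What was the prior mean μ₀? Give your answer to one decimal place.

With known observation variance, the Normal–Normal posterior has precision τ_n = τ₀ + n/σ² and mean μ_n = (τ₀μ₀ + (n/σ²)x̄)/τ_n.
Here τ₀ = 1/53.9 = 0.018553 and τ_data = 7/63.0 = 0.111111, so τ_n = 0.129664.
Rearranging for μ₀: μ₀ = (μ_n·τ_n − τ_data·x̄)/τ₀ = (44.7110·0.129664 − 0.111111·46.8) / 0.018553 = 0.597412/0.018553 ≈ 32.2.

μ₀ = 32.2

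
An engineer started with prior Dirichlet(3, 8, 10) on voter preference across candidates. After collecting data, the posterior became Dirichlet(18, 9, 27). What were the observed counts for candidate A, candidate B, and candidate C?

counts (15, 1, 17)

For a Dirichlet(α) prior with multinomial counts c, the posterior is Dirichlet(α + c) componentwise.
Counts are posterior − prior componentwise: 18−3=15, 9−8=1, 27−10=17.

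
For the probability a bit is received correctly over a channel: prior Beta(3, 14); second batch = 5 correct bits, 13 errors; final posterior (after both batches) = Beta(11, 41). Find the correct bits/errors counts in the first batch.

Sequential conjugate updates are equivalent to a single update on the pooled data, so total successes = posterior α − prior α and total failures = posterior β − prior β.
Total across both batches: 11−3=8 correct bits, 41−14=27 errors.
Subtract the second batch: 8−5=3 correct bits and 27−13=14 errors.

3 correct bits and 14 errors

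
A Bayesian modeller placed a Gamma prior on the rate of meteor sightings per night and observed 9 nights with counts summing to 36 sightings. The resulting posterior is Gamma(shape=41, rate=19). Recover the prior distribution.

Gamma–Poisson conjugacy: posterior shape = α + Σxᵢ, posterior rate = β + n.
So α = 41 − 36 = 5 and β = 19 − 9 = 10.

Gamma(shape=5, rate=10)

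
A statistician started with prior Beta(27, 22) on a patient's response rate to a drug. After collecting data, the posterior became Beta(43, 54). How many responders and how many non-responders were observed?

16 responders and 32 non-responders

Beta is conjugate to the binomial likelihood: posterior = Beta(a+s, b+f).
So s = 43 − 27 = 16 and f = 54 − 22 = 32.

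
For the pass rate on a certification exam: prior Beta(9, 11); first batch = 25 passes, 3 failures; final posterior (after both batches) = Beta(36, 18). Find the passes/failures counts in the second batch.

Because Beta–binomial updating is additive in the counts, the combined data contributed (α_post−α_prior, β_post−β_prior) successes and failures.
Total across both batches: 36−9=27 passes, 18−11=7 failures.
Subtract the first batch: 27−25=2 passes and 7−3=4 failures.

2 passes and 4 failures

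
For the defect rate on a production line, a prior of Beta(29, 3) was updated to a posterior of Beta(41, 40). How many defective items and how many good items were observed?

12 defective items and 37 good items

Beta is conjugate to the binomial likelihood: posterior = Beta(a+s, b+f).
Match parameters: s=41−29=12, f=40−3=37.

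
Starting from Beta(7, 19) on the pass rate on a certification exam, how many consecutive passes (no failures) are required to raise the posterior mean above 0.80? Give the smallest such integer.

After k passes and 0 failures the posterior is Beta(7+k, 19), with mean (7+k)/(7+19+k).
Set (7+k)/(26+k) > 0.80 and solve: k > (0.80·26 − 7)/(1 − 0.80) = 69.000.
The smallest integer exceeding 69.000 is 70.

k = 70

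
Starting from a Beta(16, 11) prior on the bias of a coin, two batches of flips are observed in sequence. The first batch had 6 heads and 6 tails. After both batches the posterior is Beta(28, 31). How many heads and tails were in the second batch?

6 heads and 14 tails

Because Beta–binomial updating is additive in the counts, the combined data contributed (α_post−α_prior, β_post−β_prior) successes and failures.
Total across both batches: 28−16=12 heads, 31−11=20 tails.
Subtract the first batch: 12−6=6 heads and 20−6=14 tails.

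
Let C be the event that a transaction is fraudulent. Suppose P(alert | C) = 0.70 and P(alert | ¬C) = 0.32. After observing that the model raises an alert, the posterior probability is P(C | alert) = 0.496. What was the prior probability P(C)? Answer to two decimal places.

In odds form, posterior odds = prior odds × likelihood ratio, so prior odds = posterior odds ÷ LR.
Posterior odds = 0.496/(1−0.496) = 0.9841. LR = 0.70/0.32 = 2.1875.
Prior odds = 0.9841/2.1875 = 0.4499, so P(C) = 0.4499/(1+0.4499) ≈ 0.31.

P(C) = 0.31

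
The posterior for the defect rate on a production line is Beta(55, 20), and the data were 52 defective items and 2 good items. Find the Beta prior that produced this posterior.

Under Beta–binomial conjugacy the posterior parameters are (a+s, b+f).
Subtract the data counts: 55−52=3, 20−2=18.

Beta(3, 18)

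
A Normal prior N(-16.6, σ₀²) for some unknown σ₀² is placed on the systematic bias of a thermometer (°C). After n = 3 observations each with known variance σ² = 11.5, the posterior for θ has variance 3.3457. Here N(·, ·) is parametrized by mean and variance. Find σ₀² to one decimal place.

Posterior precision equals prior precision plus data precision: 1/σ_n² = 1/σ₀² + n/σ².
So 1/σ₀² = 1/3.3457 − 3/11.5 = 0.298891 − 0.260870 = 0.038021.
Hence σ₀² = 1/0.038021 ≈ 26.3.

σ₀² = 26.3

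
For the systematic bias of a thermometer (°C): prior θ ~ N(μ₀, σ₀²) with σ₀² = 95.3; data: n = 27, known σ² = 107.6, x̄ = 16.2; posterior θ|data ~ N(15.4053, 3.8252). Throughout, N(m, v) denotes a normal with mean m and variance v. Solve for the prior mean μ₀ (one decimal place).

With known observation variance, the Normal–Normal posterior has precision τ_n = τ₀ + n/σ² and mean μ_n = (τ₀μ₀ + (n/σ²)x̄)/τ_n.
Here τ₀ = 1/95.3 = 0.010493 and τ_data = 27/107.6 = 0.250929, so τ_n = 0.261422.
Rearranging for μ₀: μ₀ = (μ_n·τ_n − τ_data·x̄)/τ₀ = (15.4053·0.261422 − 0.250929·16.2) / 0.010493 = -0.037765/0.010493 ≈ -3.6.

μ₀ = -3.6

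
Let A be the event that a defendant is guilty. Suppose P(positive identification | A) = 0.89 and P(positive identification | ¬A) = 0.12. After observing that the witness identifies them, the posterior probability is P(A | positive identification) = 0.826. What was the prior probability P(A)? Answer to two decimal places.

In odds form, posterior odds = prior odds × likelihood ratio, so prior odds = posterior odds ÷ LR.
Posterior odds = 0.826/(1−0.826) = 4.7471. LR = 0.89/0.12 = 7.4167.
Prior odds = 4.7471/7.4167 = 0.6401, so P(A) = 0.6401/(1+0.6401) ≈ 0.39.

P(A) = 0.39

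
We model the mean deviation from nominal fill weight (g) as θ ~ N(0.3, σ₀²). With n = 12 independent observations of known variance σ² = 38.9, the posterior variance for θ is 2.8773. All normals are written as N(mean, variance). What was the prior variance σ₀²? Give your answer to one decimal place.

σ₀² = 25.6

Posterior precision equals prior precision plus data precision: 1/σ_n² = 1/σ₀² + n/σ².
So 1/σ₀² = 1/2.8773 − 12/38.9 = 0.347548 − 0.308483 = 0.039065.
Hence σ₀² = 1/0.039065 ≈ 25.6.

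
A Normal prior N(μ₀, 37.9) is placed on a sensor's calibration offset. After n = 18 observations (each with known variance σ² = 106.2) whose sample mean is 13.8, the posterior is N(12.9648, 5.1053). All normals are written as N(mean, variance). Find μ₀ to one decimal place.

μ₀ = 7.6

The posterior mean is a precision-weighted average: μ_n = (τ₀μ₀ + τ_data·x̄)/(τ₀+τ_data), with τ₀=1/σ₀² and τ_data=n/σ².
Here τ₀ = 1/37.9 = 0.026385 and τ_data = 18/106.2 = 0.169492, so τ_n = 0.195877.
Rearranging for μ₀: μ₀ = (μ_n·τ_n − τ_data·x̄)/τ₀ = (12.9648·0.195877 − 0.169492·13.8) / 0.026385 = 0.200517/0.026385 ≈ 7.6.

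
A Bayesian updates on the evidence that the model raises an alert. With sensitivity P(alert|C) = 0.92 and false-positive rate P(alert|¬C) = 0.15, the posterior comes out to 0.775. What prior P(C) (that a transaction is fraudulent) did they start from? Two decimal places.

In odds form, posterior odds = prior odds × likelihood ratio, so prior odds = posterior odds ÷ LR.
Posterior odds = 0.775/(1−0.775) = 3.4444. LR = 0.92/0.15 = 6.1333.
Prior odds = 3.4444/6.1333 = 0.5616, so P(C) = 0.5616/(1+0.5616) ≈ 0.36.

P(C) = 0.36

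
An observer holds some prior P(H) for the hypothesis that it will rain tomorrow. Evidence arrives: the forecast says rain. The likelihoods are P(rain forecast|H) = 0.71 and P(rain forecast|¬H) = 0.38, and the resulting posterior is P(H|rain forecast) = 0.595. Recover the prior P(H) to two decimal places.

P(H) = 0.44

In odds form, posterior odds = prior odds × likelihood ratio, so prior odds = posterior odds ÷ LR.
Posterior odds = 0.595/(1−0.595) = 1.4691. LR = 0.71/0.38 = 1.8684.
Prior odds = 1.4691/1.8684 = 0.7863, so P(H) = 0.7863/(1+0.7863) ≈ 0.44.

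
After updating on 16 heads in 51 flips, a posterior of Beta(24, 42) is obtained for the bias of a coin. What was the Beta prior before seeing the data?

Beta(8, 7)

Beta is conjugate to the binomial likelihood: posterior = Beta(a+s, b+f).
Subtract the data counts: 24−16=8, 42−35=7.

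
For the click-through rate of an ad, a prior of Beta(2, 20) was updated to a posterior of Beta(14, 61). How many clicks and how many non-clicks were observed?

Beta is conjugate to the binomial likelihood: posterior = Beta(a+s, b+f).
So s = 14 − 2 = 12 and f = 61 − 20 = 41.

12 clicks and 41 non-clicks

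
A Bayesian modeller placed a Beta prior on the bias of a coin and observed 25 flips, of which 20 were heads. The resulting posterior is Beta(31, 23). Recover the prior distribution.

Under Beta–binomial conjugacy the posterior parameters are (a+s, b+f).
So a = 31 − 20 = 11 and b = 23 − 5 = 18.

Beta(11, 18)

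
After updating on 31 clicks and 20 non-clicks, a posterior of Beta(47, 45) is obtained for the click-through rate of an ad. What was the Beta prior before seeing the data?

A Beta(α, β) prior with s successes and f failures in binomial data gives a Beta(α+s, β+f) posterior.
So α = 47 − 31 = 16 and β = 45 − 20 = 25.

Beta(16, 25)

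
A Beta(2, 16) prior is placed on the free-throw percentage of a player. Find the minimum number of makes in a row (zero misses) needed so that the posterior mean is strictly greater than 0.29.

After k makes and 0 misses the posterior is Beta(2+k, 16), with mean (2+k)/(2+16+k).
Set (2+k)/(18+k) > 0.29 and solve: k > (0.29·18 − 2)/(1 − 0.29) = 4.535.
The smallest integer exceeding 4.535 is 5, and checking k=5: (7)/(23) = 0.3043 > 0.29.

k = 5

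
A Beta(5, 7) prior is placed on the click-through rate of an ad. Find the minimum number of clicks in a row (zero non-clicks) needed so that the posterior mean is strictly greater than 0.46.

After k clicks and 0 non-clicks the posterior is Beta(5+k, 7), with mean (5+k)/(5+7+k).
Set (5+k)/(12+k) > 0.46 and solve: k > (0.46·12 − 5)/(1 − 0.46) = 0.963.
The smallest integer exceeding 0.963 is 1.

k = 1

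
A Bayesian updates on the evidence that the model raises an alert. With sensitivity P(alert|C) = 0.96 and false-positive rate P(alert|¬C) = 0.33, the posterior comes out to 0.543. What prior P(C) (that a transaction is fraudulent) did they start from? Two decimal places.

P(C) = 0.29

In odds form, posterior odds = prior odds × likelihood ratio, so prior odds = posterior odds ÷ LR.
Posterior odds = 0.543/(1−0.543) = 1.1882. LR = 0.96/0.33 = 2.9091.
Prior odds = 1.1882/2.9091 = 0.4084, so P(C) = 0.4084/(1+0.4084) ≈ 0.29.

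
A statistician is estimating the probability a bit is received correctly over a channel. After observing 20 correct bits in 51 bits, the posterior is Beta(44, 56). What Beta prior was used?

Beta(24, 25)

Under Beta–binomial conjugacy the posterior parameters are (a+s, b+f).
So a = 44 − 20 = 24 and b = 56 − 31 = 25.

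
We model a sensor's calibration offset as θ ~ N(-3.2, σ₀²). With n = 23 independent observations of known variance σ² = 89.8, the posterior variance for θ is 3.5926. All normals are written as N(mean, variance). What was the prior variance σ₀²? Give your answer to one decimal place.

For the Normal–Normal model with known σ², precisions add: τ_n = τ₀ + n/σ².
So 1/σ₀² = 1/3.5926 − 23/89.8 = 0.278350 − 0.256125 = 0.022225.
Hence σ₀² = 1/0.022225 ≈ 45.0.

σ₀² = 45.0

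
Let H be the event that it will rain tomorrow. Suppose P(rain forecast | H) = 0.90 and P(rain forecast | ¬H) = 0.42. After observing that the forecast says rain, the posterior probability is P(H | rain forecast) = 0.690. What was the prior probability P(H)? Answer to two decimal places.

P(H) = 0.51

Bayes' rule in odds form gives O(H|E) = O(H)·[P(E|H)/P(E|¬H)], hence O(H) = O(H|E)/LR.
Posterior odds = 0.690/(1−0.690) = 2.2258. LR = 0.90/0.42 = 2.1429.
Prior odds = 2.2258/2.1429 = 1.0387, so P(H) = 1.0387/(1+1.0387) ≈ 0.51.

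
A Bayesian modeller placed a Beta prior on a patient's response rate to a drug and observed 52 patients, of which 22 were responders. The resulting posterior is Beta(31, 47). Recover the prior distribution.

Beta(9, 17)

Under Beta–binomial conjugacy the posterior parameters are (α+s, β+f).
So α = 31 − 22 = 9 and β = 47 − 30 = 17.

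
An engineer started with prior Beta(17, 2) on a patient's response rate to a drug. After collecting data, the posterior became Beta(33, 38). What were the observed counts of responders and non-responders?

Under Beta–binomial conjugacy the posterior parameters are (α+s, β+f).
Match parameters: s=33−17=16, f=38−2=36.

16 responders and 36 non-responders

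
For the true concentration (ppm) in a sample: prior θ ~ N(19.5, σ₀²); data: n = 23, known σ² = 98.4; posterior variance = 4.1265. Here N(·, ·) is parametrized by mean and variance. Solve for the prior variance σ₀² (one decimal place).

σ₀² = 116.3

Posterior precision equals prior precision plus data precision: 1/σ_n² = 1/σ₀² + n/σ².
So 1/σ₀² = 1/4.1265 − 23/98.4 = 0.242336 − 0.233740 = 0.008596.
Hence σ₀² = 1/0.008596 ≈ 116.3.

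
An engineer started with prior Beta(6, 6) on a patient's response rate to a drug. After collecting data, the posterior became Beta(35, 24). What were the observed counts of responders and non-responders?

Beta is conjugate to the binomial likelihood: posterior = Beta(a+s, b+f).
Match parameters: s=35−6=29, f=24−6=18.

29 responders and 18 non-responders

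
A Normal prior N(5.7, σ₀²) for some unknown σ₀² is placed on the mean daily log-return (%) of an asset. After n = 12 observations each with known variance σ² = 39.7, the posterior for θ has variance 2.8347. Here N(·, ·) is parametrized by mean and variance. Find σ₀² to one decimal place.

σ₀² = 19.8

For the Normal–Normal model with known σ², precisions add: τ_n = τ₀ + n/σ².
So 1/σ₀² = 1/2.8347 − 12/39.7 = 0.352771 − 0.302267 = 0.050504.
Hence σ₀² = 1/0.050504 ≈ 19.8.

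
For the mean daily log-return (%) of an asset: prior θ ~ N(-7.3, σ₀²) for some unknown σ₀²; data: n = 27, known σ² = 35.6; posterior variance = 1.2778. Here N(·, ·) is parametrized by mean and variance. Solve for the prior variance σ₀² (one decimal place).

For the Normal–Normal model with known σ², precisions add: τ_n = τ₀ + n/σ².
So 1/σ₀² = 1/1.2778 − 27/35.6 = 0.782595 − 0.758427 = 0.024168.
Hence σ₀² = 1/0.024168 ≈ 41.4.

σ₀² = 41.4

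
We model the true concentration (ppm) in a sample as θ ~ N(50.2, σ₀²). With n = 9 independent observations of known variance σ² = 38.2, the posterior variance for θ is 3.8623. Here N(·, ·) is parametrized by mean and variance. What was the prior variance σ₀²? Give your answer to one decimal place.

σ₀² = 42.9

For the Normal–Normal model with known σ², precisions add: τ_n = τ₀ + n/σ².
So 1/σ₀² = 1/3.8623 − 9/38.2 = 0.258913 − 0.235602 = 0.023311.
Hence σ₀² = 1/0.023311 ≈ 42.9.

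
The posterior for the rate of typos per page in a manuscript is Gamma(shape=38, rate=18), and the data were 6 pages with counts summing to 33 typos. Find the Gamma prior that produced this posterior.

Gamma(shape=5, rate=12)

Gamma–Poisson conjugacy: posterior shape = α + Σxᵢ, posterior rate = β + n.
So α = 38 − 33 = 5 and β = 18 − 6 = 12.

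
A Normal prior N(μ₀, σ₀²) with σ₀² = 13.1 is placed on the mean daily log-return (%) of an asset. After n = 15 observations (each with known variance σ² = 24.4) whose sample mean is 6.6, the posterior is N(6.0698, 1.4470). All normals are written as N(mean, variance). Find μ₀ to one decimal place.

μ₀ = 1.8

The posterior mean is a precision-weighted average: μ_n = (τ₀μ₀ + τ_data·x̄)/(τ₀+τ_data), with τ₀=1/σ₀² and τ_data=n/σ².
Here τ₀ = 1/13.1 = 0.076336 and τ_data = 15/24.4 = 0.614754, so τ_n = 0.691090.
Rearranging for μ₀: μ₀ = (μ_n·τ_n − τ_data·x̄)/τ₀ = (6.0698·0.691090 − 0.614754·6.6) / 0.076336 = 0.137402/0.076336 ≈ 1.8.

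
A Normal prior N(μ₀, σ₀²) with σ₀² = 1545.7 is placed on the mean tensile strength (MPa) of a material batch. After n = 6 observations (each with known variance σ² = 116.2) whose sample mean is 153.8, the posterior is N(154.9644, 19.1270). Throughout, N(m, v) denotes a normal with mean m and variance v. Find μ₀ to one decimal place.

μ₀ = 247.9

With known observation variance, the Normal–Normal posterior has precision τ_n = τ₀ + n/σ² and mean μ_n = (τ₀μ₀ + (n/σ²)x̄)/τ_n.
Here τ₀ = 1/1545.7 = 0.000647 and τ_data = 6/116.2 = 0.051635, so τ_n = 0.052282.
Rearranging for μ₀: μ₀ = (μ_n·τ_n − τ_data·x̄)/τ₀ = (154.9644·0.052282 − 0.051635·153.8) / 0.000647 = 0.160386/0.000647 ≈ 247.9.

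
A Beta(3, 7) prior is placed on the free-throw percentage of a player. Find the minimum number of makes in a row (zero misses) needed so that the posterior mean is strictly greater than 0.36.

After k makes and 0 misses the posterior is Beta(3+k, 7), with mean (3+k)/(3+7+k).
Set (3+k)/(10+k) > 0.36 and solve: k > (0.36·10 − 3)/(1 − 0.36) = 0.938.
The smallest integer exceeding 0.938 is 1, and checking k=1: (4)/(11) = 0.3636 > 0.36.

k = 1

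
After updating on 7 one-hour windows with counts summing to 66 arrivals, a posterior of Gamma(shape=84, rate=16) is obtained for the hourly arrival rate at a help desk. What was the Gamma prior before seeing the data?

Gamma(shape=18, rate=9)

Gamma–Poisson conjugacy: posterior shape = α + Σxᵢ, posterior rate = β + n.
So α = 84 − 66 = 18 and β = 16 − 7 = 9.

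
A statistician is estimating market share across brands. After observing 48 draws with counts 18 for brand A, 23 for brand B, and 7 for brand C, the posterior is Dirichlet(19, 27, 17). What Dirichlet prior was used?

For a Dirichlet(α) prior with multinomial counts c, the posterior is Dirichlet(α + c) componentwise.
Subtract each count from the matching posterior parameter: 19−18=1, 27−23=4, 17−7=10.

Dirichlet(1, 4, 10)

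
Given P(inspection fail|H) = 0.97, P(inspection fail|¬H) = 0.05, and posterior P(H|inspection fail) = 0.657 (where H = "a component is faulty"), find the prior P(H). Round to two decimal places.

P(H) = 0.09

Bayes' rule in odds form gives O(H|E) = O(H)·[P(E|H)/P(E|¬H)], hence O(H) = O(H|E)/LR.
Posterior odds = 0.657/(1−0.657) = 1.9155. LR = 0.97/0.05 = 19.4000.
Prior odds = 1.9155/19.4000 = 0.0987, so P(H) = 0.0987/(1+0.0987) ≈ 0.09.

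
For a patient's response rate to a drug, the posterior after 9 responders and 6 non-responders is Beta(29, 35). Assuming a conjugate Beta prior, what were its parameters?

Beta(20, 29)

A Beta(a, b) prior with s successes and f failures in binomial data gives a Beta(a+s, b+f) posterior.
So a = 29 − 9 = 20 and b = 35 − 6 = 29.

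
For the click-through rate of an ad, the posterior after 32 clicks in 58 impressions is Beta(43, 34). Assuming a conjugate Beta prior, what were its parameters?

A Beta(α, β) prior with s successes and f failures in binomial data gives a Beta(α+s, β+f) posterior.
Subtract the data counts: 43−32=11, 34−26=8.

Beta(11, 8)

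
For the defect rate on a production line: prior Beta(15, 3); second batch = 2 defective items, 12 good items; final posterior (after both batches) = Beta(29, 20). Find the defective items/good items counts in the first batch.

Because Beta–binomial updating is additive in the counts, the combined data contributed (α_post−α_prior, β_post−β_prior) successes and failures.
Total across both batches: 29−15=14 defective items, 20−3=17 good items.
Subtract the second batch: 14−2=12 defective items and 17−12=5 good items.

12 defective items and 5 good items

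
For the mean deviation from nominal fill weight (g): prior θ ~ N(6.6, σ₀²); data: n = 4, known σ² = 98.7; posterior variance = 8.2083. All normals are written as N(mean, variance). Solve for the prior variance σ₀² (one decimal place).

σ₀² = 12.3

Posterior precision equals prior precision plus data precision: 1/σ_n² = 1/σ₀² + n/σ².
So 1/σ₀² = 1/8.2083 − 4/98.7 = 0.121828 − 0.040527 = 0.081301.
Hence σ₀² = 1/0.081301 ≈ 12.3.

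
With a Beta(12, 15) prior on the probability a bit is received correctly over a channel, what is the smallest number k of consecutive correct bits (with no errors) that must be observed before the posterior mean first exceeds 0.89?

After k correct bits and 0 errors the posterior is Beta(12+k, 15), with mean (12+k)/(12+15+k).
Set (12+k)/(27+k) > 0.89 and solve: k > (0.89·27 − 12)/(1 − 0.89) = 109.364.
The smallest integer exceeding 109.364 is 110, and checking k=110: (122)/(137) = 0.8905 > 0.89.

k = 110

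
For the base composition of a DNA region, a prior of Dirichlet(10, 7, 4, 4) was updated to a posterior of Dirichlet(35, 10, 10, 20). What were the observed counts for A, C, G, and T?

For a Dirichlet(α) prior with multinomial counts c, the posterior is Dirichlet(α + c) componentwise.
Counts are posterior − prior componentwise: 35−10=25, 10−7=3, 10−4=6, 20−4=16.

counts (25, 3, 6, 16)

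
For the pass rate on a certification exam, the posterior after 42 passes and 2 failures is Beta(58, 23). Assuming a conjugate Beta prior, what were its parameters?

A Beta(α, β) prior with s successes and f failures in binomial data gives a Beta(α+s, β+f) posterior.
Subtract the data counts: 58−42=16, 23−2=21.

Beta(16, 21)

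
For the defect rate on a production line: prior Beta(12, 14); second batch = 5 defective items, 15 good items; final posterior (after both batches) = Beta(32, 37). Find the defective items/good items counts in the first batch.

15 defective items and 8 good items

Because Beta–binomial updating is additive in the counts, the combined data contributed (α_post−α_prior, β_post−β_prior) successes and failures.
Total across both batches: 32−12=20 defective items, 37−14=23 good items.
Subtract the second batch: 20−5=15 defective items and 23−15=8 good items.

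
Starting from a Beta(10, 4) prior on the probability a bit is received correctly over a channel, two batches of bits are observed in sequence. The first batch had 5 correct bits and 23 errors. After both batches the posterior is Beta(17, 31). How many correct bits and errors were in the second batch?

Sequential conjugate updates are equivalent to a single update on the pooled data, so total successes = posterior α − prior α and total failures = posterior β − prior β.
Total across both batches: 17−10=7 correct bits, 31−4=27 errors.
Subtract the first batch: 7−5=2 correct bits and 27−23=4 errors.

2 correct bits and 4 errors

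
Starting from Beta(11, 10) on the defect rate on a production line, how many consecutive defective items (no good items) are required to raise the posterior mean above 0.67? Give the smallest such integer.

k = 10

After k defective items and 0 good items the posterior is Beta(11+k, 10), with mean (11+k)/(11+10+k).
Set (11+k)/(21+k) > 0.67 and solve: k > (0.67·21 − 11)/(1 − 0.67) = 9.303.
The smallest integer exceeding 9.303 is 10, and checking k=10: (21)/(31) = 0.6774 > 0.67.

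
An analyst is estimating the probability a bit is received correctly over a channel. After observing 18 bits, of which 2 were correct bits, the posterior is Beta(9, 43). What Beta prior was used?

Beta(7, 27)

Beta is conjugate to the binomial likelihood: posterior = Beta(α+s, β+f).
So α = 9 − 2 = 7 and β = 43 − 16 = 27.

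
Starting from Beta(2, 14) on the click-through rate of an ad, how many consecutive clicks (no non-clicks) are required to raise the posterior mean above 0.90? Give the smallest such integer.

After k clicks and 0 non-clicks the posterior is Beta(2+k, 14), with mean (2+k)/(2+14+k).
Set (2+k)/(16+k) > 0.90 and solve: k > (0.90·16 − 2)/(1 − 0.90) = 124.000.
The smallest integer exceeding 124.000 is 125.

k = 125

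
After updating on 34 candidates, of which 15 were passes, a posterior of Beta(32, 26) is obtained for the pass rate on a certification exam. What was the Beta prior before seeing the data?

A Beta(a, b) prior with s successes and f failures in binomial data gives a Beta(a+s, b+f) posterior.
Subtract the data counts: 32−15=17, 26−19=7.

Beta(17, 7)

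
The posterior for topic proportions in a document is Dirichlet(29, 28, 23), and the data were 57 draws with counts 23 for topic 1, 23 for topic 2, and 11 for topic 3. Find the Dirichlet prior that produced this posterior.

For a Dirichlet(α) prior with multinomial counts c, the posterior is Dirichlet(α + c) componentwise.
Subtract each count from the matching posterior parameter: 29−23=6, 28−23=5, 23−11=12.

Dirichlet(6, 5, 12)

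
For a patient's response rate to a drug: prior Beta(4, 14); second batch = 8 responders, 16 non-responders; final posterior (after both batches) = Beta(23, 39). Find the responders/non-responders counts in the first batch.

11 responders and 9 non-responders

Because Beta–binomial updating is additive in the counts, the combined data contributed (α_post−α_prior, β_post−β_prior) successes and failures.
Total across both batches: 23−4=19 responders, 39−14=25 non-responders.
Subtract the second batch: 19−8=11 responders and 25−16=9 non-responders.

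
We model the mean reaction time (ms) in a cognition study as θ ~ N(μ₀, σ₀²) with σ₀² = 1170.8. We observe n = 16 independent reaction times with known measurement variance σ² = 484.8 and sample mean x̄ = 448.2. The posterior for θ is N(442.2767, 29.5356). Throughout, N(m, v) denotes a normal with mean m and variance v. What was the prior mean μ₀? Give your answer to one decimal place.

μ₀ = 213.4

The posterior mean is a precision-weighted average: μ_n = (τ₀μ₀ + τ_data·x̄)/(τ₀+τ_data), with τ₀=1/σ₀² and τ_data=n/σ².
Here τ₀ = 1/1170.8 = 0.000854 and τ_data = 16/484.8 = 0.033003, so τ_n = 0.033857.
Rearranging for μ₀: μ₀ = (μ_n·τ_n − τ_data·x̄)/τ₀ = (442.2767·0.033857 − 0.033003·448.2) / 0.000854 = 0.182218/0.000854 ≈ 213.4.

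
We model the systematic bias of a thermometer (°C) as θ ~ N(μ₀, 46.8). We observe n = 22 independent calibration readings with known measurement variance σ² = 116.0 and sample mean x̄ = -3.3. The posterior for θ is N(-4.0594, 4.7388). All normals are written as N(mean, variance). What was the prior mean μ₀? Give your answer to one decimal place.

μ₀ = -10.8

With known observation variance, the Normal–Normal posterior has precision τ_n = τ₀ + n/σ² and mean μ_n = (τ₀μ₀ + (n/σ²)x̄)/τ_n.
Here τ₀ = 1/46.8 = 0.021368 and τ_data = 22/116.0 = 0.189655, so τ_n = 0.211023.
Rearranging for μ₀: μ₀ = (μ_n·τ_n − τ_data·x̄)/τ₀ = (-4.0594·0.211023 − 0.189655·-3.3) / 0.021368 = -0.230765/0.021368 ≈ -10.8.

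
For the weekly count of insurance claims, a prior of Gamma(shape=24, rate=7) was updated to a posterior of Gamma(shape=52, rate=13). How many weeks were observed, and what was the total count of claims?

A Gamma(α, β) prior (rate parametrization) on a Poisson rate with n observations summing to S gives posterior Gamma(α+S, β+n).
Matching: Σxᵢ = 52 − 24 = 28 and n = 13 − 7 = 6.

n = 6 weeks with total 28 claims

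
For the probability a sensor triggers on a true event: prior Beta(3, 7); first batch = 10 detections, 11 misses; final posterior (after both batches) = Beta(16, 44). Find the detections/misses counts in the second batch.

Because Beta–binomial updating is additive in the counts, the combined data contributed (α_post−α_prior, β_post−β_prior) successes and failures.
Total across both batches: 16−3=13 detections, 44−7=37 misses.
Subtract the first batch: 13−10=3 detections and 37−11=26 misses.

3 detections and 26 misses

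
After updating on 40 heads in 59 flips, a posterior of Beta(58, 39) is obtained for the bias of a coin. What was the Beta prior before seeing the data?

Beta(18, 20)

Under Beta–binomial conjugacy the posterior parameters are (α+s, β+f).
So α = 58 − 40 = 18 and β = 39 − 19 = 20.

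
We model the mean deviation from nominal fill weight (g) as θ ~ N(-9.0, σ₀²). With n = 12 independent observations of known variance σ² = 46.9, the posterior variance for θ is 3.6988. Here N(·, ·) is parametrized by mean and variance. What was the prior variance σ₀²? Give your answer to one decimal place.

For the Normal–Normal model with known σ², precisions add: τ_n = τ₀ + n/σ².
So 1/σ₀² = 1/3.6988 − 12/46.9 = 0.270358 − 0.255864 = 0.014494.
Hence σ₀² = 1/0.014494 ≈ 69.0.

σ₀² = 69.0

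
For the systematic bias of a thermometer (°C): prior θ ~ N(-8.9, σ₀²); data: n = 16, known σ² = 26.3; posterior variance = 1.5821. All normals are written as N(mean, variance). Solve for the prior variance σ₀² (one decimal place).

σ₀² = 42.2

For the Normal–Normal model with known σ², precisions add: τ_n = τ₀ + n/σ².
So 1/σ₀² = 1/1.5821 − 16/26.3 = 0.632071 − 0.608365 = 0.023706.
Hence σ₀² = 1/0.023706 ≈ 42.2.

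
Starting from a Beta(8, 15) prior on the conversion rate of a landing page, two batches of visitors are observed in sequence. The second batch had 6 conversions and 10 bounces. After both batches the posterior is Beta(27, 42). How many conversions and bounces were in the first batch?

Sequential conjugate updates are equivalent to a single update on the pooled data, so total successes = posterior α − prior α and total failures = posterior β − prior β.
Total across both batches: 27−8=19 conversions, 42−15=27 bounces.
Subtract the second batch: 19−6=13 conversions and 27−10=17 bounces.

13 conversions and 17 bounces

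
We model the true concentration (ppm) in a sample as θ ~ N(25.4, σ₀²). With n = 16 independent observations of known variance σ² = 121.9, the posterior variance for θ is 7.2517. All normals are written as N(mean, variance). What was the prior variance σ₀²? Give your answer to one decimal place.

Posterior precision equals prior precision plus data precision: 1/σ_n² = 1/σ₀² + n/σ².
So 1/σ₀² = 1/7.2517 − 16/121.9 = 0.137899 − 0.131255 = 0.006644.
Hence σ₀² = 1/0.006644 ≈ 150.5.

σ₀² = 150.5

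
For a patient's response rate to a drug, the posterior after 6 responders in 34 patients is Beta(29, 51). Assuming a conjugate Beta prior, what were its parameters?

Beta(23, 23)

Under Beta–binomial conjugacy the posterior parameters are (α+s, β+f).
So α = 29 − 6 = 23 and β = 51 − 28 = 23.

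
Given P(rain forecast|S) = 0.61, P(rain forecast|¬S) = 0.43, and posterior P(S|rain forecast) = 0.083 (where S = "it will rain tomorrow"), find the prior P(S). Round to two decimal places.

P(S) = 0.06

In odds form, posterior odds = prior odds × likelihood ratio, so prior odds = posterior odds ÷ LR.
Posterior odds = 0.083/(1−0.083) = 0.0905. LR = 0.61/0.43 = 1.4186.
Prior odds = 0.0905/1.4186 = 0.0638, so P(S) = 0.0638/(1+0.0638) ≈ 0.06.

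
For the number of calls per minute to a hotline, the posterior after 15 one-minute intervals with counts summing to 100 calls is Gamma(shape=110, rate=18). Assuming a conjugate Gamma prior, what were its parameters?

A Gamma(α, β) prior (rate parametrization) on a Poisson rate with n observations summing to S gives posterior Gamma(α+S, β+n).
So α = 110 − 100 = 10 and β = 18 − 15 = 3.

Gamma(shape=10, rate=3)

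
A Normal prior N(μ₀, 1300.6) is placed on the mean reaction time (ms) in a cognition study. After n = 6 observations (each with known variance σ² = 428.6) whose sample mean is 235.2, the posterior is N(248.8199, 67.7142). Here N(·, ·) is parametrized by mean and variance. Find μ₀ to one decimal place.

The posterior mean is a precision-weighted average: μ_n = (τ₀μ₀ + τ_data·x̄)/(τ₀+τ_data), with τ₀=1/σ₀² and τ_data=n/σ².
Here τ₀ = 1/1300.6 = 0.000769 and τ_data = 6/428.6 = 0.013999, so τ_n = 0.014768.
Rearranging for μ₀: μ₀ = (μ_n·τ_n − τ_data·x̄)/τ₀ = (248.8199·0.014768 − 0.013999·235.2) / 0.000769 = 0.382007/0.000769 ≈ 496.8.

μ₀ = 496.8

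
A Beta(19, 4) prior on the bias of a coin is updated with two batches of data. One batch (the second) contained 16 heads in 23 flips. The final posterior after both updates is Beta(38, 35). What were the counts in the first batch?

Sequential conjugate updates are equivalent to a single update on the pooled data, so total successes = posterior α − prior α and total failures = posterior β − prior β.
Total across both batches: 38−19=19 heads, 35−4=31 tails.
Subtract the second batch: 19−16=3 heads and 31−7=24 tails.

3 heads and 24 tails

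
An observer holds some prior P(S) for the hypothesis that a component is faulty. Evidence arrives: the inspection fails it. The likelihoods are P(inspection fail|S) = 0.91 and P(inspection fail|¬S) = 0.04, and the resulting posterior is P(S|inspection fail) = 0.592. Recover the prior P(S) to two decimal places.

P(S) = 0.06

Bayes' rule in odds form gives O(S|E) = O(S)·[P(E|S)/P(E|¬S)], hence O(S) = O(S|E)/LR.
Posterior odds = 0.592/(1−0.592) = 1.4510. LR = 0.91/0.04 = 22.7500.
Prior odds = 1.4510/22.7500 = 0.0638, so P(S) = 0.0638/(1+0.0638) ≈ 0.06.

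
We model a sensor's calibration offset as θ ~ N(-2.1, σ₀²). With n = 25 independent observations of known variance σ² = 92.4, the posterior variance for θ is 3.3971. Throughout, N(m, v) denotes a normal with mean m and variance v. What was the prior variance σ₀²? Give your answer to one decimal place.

σ₀² = 42.0

For the Normal–Normal model with known σ², precisions add: τ_n = τ₀ + n/σ².
So 1/σ₀² = 1/3.3971 − 25/92.4 = 0.294369 − 0.270563 = 0.023806.
Hence σ₀² = 1/0.023806 ≈ 42.0.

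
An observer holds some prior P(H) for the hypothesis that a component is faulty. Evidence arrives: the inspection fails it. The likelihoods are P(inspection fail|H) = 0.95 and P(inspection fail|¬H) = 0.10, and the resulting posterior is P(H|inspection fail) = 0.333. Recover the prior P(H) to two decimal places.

Bayes' rule in odds form gives O(H|E) = O(H)·[P(E|H)/P(E|¬H)], hence O(H) = O(H|E)/LR.
Posterior odds = 0.333/(1−0.333) = 0.4993. LR = 0.95/0.10 = 9.5000.
Prior odds = 0.4993/9.5000 = 0.0526, so P(H) = 0.0526/(1+0.0526) ≈ 0.05.

P(H) = 0.05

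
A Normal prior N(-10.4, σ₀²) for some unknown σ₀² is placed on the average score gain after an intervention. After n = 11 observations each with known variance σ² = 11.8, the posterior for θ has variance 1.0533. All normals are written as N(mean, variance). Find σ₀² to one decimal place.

For the Normal–Normal model with known σ², precisions add: τ_n = τ₀ + n/σ².
So 1/σ₀² = 1/1.0533 − 11/11.8 = 0.949397 − 0.932203 = 0.017194.
Hence σ₀² = 1/0.017194 ≈ 58.2.

σ₀² = 58.2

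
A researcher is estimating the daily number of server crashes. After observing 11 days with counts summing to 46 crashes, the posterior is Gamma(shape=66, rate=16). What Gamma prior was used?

Gamma(shape=20, rate=5)

Gamma–Poisson conjugacy: posterior shape = α + Σxᵢ, posterior rate = β + n.
So α = 66 − 46 = 20 and β = 16 − 11 = 5.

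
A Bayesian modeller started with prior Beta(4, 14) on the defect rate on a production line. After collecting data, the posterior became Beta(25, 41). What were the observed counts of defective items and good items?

21 defective items and 27 good items

Beta is conjugate to the binomial likelihood: posterior = Beta(a+s, b+f).
So s = 25 − 4 = 21 and f = 41 − 14 = 27.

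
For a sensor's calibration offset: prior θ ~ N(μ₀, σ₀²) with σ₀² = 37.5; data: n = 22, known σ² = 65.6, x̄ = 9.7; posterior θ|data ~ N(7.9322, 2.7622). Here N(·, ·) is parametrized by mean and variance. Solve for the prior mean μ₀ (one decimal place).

The posterior mean is a precision-weighted average: μ_n = (τ₀μ₀ + τ_data·x̄)/(τ₀+τ_data), with τ₀=1/σ₀² and τ_data=n/σ².
Here τ₀ = 1/37.5 = 0.026667 and τ_data = 22/65.6 = 0.335366, so τ_n = 0.362033.
Rearranging for μ₀: μ₀ = (μ_n·τ_n − τ_data·x̄)/τ₀ = (7.9322·0.362033 − 0.335366·9.7) / 0.026667 = -0.381332/0.026667 ≈ -14.3.

μ₀ = -14.3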